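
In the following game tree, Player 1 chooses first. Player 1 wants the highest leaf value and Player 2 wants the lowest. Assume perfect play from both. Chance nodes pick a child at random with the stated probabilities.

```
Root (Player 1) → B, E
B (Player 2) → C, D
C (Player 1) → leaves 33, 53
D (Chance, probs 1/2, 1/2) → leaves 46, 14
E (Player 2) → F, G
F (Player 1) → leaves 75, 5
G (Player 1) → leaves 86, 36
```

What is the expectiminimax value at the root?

75

C (Player 1): max(33, 53) = 53
D (Chance): 1/2·46 + 1/2·14 = 30
B (Player 2): min(53, 30) = 30
F (Player 1): max(75, 5) = 75
G (Player 1): max(86, 36) = 86
E (Player 2): min(75, 86) = 75
Root (Player 1): max(30, 75) = 75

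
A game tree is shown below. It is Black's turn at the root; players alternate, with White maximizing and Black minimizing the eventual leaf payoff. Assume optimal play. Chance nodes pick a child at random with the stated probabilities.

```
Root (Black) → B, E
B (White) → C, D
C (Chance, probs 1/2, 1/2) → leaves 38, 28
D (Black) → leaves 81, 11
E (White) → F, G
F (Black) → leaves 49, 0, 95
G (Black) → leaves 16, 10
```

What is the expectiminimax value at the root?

10

C (Chance): 1/2·38 + 1/2·28 = 33
D (Black): min(81, 11) = 11
B (White): max(33, 11) = 33
F (Black): min(49, 0, 95) = 0
G (Black): min(16, 10) = 10
E (White): max(0, 10) = 10
Root (Black): min(33, 10) = 10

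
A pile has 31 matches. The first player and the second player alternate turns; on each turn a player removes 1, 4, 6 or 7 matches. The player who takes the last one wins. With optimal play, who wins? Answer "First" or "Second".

Compute winning (W) and losing (L) positions by backward induction:
i:   0  1  2  3  4  5  6  7  8  9 10 11 12 13 14 15 16 17 18 19 20 21 22 23 24 25 26 27 28 29 30 31
     L  W  L  W  W  L  W  W  W  W  L  W  W  L  W  L  W  W  L  W  W  W  W  L  W  W  L  W  L  W  W  L
Position 31 is L, so the second player wins.

Second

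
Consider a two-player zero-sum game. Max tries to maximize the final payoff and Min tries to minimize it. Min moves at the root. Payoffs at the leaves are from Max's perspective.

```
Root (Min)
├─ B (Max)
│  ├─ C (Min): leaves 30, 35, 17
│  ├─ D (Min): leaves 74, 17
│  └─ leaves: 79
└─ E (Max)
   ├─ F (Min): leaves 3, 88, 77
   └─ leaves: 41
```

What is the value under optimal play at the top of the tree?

41

C (Min): min(30, 35, 17) = 17
D (Min): min(74, 17) = 17
B (Max): max(17, 17, 79) = 79
F (Min): min(3, 88, 77) = 3
E (Max): max(3, 41) = 41
Root (Min): min(79, 41) = 41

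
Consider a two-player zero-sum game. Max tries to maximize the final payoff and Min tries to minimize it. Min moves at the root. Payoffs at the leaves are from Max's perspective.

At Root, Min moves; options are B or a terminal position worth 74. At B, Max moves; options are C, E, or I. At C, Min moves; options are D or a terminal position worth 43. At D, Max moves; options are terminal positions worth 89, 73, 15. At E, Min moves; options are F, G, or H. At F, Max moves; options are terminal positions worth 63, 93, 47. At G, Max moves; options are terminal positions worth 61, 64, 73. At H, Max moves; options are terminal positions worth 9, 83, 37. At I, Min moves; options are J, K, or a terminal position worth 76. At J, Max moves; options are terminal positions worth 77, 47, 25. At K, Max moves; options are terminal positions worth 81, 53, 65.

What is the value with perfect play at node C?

43

D: max(89, 73, 15) = 89
C: min(89, 43) = 43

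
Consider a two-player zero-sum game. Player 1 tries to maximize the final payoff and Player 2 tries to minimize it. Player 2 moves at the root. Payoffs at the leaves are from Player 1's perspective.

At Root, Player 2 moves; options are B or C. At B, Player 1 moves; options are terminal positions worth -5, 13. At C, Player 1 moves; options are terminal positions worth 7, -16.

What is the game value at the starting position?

7

B (Player 1): max(-5, 13) = 13
C (Player 1): max(7, -16) = 7
Root (Player 2): min(13, 7) = 7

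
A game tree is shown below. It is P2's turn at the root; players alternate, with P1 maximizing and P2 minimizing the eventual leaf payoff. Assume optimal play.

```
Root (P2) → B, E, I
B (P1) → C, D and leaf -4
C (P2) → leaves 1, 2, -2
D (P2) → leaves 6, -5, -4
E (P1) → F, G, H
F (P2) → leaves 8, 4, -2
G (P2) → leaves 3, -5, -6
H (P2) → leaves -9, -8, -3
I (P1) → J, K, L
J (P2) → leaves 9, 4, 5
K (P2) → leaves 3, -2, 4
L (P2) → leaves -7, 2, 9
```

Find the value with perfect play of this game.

-2

C (P2): min(1, 2, -2) = -2
D (P2): min(6, -5, -4) = -5
B (P1): max(-2, -5, -4) = -2
F (P2): min(8, 4, -2) = -2
G (P2): min(3, -5, -6) = -6
H (P2): min(-9, -8, -3) = -9
E (P1): max(-2, -6, -9) = -2
J (P2): min(9, 4, 5) = 4
K (P2): min(3, -2, 4) = -2
L (P2): min(-7, 2, 9) = -7
I (P1): max(4, -2, -7) = 4
Root (P2): min(-2, -2, 4) = -2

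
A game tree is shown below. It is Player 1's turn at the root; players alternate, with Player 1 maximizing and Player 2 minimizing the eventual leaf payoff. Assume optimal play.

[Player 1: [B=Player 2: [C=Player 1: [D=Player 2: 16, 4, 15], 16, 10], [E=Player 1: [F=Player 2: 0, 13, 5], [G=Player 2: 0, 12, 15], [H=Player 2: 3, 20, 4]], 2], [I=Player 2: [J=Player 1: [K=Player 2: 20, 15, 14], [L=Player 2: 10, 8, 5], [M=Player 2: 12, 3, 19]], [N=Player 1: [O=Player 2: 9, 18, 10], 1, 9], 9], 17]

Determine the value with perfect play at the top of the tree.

17

D (Player 2): min(16, 4, 15) = 4
C (Player 1): max(4, 16, 10) = 16
F (Player 2): min(0, 13, 5) = 0
G (Player 2): min(0, 12, 15) = 0
H (Player 2): min(3, 20, 4) = 3
E (Player 1): max(0, 0, 3) = 3
B (Player 2): min(16, 3, 2) = 2
K (Player 2): min(20, 15, 14) = 14
L (Player 2): min(10, 8, 5) = 5
M (Player 2): min(12, 3, 19) = 3
J (Player 1): max(14, 5, 3) = 14
O (Player 2): min(9, 18, 10) = 9
N (Player 1): max(9, 1, 9) = 9
I (Player 2): min(14, 9, 9) = 9
Root (Player 1): max(2, 9, 17) = 17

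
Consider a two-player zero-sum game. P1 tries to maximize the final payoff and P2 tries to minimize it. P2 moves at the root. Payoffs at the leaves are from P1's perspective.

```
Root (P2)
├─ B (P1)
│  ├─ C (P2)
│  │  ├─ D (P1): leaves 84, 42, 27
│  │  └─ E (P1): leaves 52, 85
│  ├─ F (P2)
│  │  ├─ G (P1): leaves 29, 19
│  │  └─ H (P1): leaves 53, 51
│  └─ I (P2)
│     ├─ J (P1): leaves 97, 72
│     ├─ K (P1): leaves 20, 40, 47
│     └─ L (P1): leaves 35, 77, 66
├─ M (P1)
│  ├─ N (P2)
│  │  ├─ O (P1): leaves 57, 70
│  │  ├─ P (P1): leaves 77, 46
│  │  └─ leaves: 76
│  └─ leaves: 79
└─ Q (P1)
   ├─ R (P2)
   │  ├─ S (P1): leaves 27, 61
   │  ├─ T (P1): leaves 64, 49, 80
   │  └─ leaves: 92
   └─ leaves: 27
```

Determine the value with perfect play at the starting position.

61

D (P1): max(84, 42, 27) = 84
E (P1): max(52, 85) = 85
C (P2): min(84, 85) = 84
G (P1): max(29, 19) = 29
H (P1): max(53, 51) = 53
F (P2): min(29, 53) = 29
J (P1): max(97, 72) = 97
K (P1): max(20, 40, 47) = 47
L (P1): max(35, 77, 66) = 77
I (P2): min(97, 47, 77) = 47
B (P1): max(84, 29, 47) = 84
O (P1): max(57, 70) = 70
P (P1): max(77, 46) = 77
N (P2): min(70, 77, 76) = 70
M (P1): max(70, 79) = 79
S (P1): max(27, 61) = 61
T (P1): max(64, 49, 80) = 80
R (P2): min(61, 80, 92) = 61
Q (P1): max(61, 27) = 61
Root (P2): min(84, 79, 61) = 61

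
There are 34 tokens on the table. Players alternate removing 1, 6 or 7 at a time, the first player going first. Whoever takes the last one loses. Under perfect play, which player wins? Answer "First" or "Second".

Compute winning (W) and losing (L) positions by backward induction:
i:   0  1  2  3  4  5  6  7  8  9 10 11 12 13 14 15 16 17 18 19 20 21 22 23 24 25 26 27 28 29 30 31 32 33 34
     W  L  W  L  W  L  W  W  W  W  W  W  W  L  W  L  W  L  W  W  W  W  W  W  W  L  W  L  W  L  W  W  W  W  W
Position 34 is W, so the first player wins.

First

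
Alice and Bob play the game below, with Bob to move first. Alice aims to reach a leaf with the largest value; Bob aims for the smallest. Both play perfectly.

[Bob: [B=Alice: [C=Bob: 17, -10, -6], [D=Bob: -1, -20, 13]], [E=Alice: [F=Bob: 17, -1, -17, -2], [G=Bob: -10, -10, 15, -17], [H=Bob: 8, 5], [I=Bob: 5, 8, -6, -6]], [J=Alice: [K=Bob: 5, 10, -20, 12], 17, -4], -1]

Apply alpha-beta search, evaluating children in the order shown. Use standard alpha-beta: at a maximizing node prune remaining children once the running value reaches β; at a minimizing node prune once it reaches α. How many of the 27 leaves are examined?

21

C [α=-∞,β=+∞]: v=-10
D [α=-10,β=+∞]: v=-20 after child 2 ≤ α → α-cutoff, skip 1
B [α=-∞,β=+∞]: v=-10
F [α=-∞,β=-10]: v=-17
G [α=-17,β=-10]: v=-17
H [α=-17,β=-10]: v=5
E [α=-∞,β=-10]: v=5 after child 3 ≥ β → β-cutoff, skip 1
K [α=-∞,β=-10]: v=-20
J [α=-∞,β=-10]: v=17 after child 2 ≥ β → β-cutoff, skip 1
Root [α=-∞,β=+∞]: v=-10
Leaves evaluated: 21 of 27.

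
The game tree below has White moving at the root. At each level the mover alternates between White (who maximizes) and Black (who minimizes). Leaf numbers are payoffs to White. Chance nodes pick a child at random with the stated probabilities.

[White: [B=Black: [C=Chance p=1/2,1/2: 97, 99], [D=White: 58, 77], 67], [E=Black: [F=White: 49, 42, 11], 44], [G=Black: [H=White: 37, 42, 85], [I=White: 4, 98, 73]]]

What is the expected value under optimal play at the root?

C (Chance): 1/2·97 + 1/2·99 = 98
D (White): max(58, 77) = 77
B (Black): min(98, 77, 67) = 67
F (White): max(49, 42, 11) = 49
E (Black): min(49, 44) = 44
H (White): max(37, 42, 85) = 85
I (White): max(4, 98, 73) = 98
G (Black): min(85, 98) = 85
Root (White): max(67, 44, 85) = 85

85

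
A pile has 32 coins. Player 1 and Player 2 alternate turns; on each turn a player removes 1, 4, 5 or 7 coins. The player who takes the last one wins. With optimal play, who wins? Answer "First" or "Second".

Compute winning (W) and losing (L) positions by backward induction:
i:   0  1  2  3  4  5  6  7  8  9 10 11 12 13 14 15 16 17 18 19 20 21 22 23 24 25 26 27 28 29 30 31 32
     L  W  L  W  W  W  W  W  L  W  L  W  W  W  W  W  L  W  L  W  W  W  W  W  L  W  L  W  W  W  W  W  L
Position 32 is L, so the second player wins.

Second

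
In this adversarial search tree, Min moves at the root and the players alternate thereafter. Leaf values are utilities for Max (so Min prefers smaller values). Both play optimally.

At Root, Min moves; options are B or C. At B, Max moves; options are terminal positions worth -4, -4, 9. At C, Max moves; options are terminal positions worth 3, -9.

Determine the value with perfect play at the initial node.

3

B (Max): max(-4, -4, 9) = 9
C (Max): max(3, -9) = 3
Root (Min): min(9, 3) = 3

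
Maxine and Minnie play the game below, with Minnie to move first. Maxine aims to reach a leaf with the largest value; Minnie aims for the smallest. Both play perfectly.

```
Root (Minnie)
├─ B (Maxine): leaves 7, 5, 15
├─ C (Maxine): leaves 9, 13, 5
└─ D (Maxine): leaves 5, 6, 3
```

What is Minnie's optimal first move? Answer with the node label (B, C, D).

D

B (Maxine): max(7, 5, 15) = 15
C (Maxine): max(9, 13, 5) = 13
D (Maxine): max(5, 6, 3) = 6
Root (Minnie): min(15, 13, 6) = 6
Minnie picks the child with the lowest value: D (value 6).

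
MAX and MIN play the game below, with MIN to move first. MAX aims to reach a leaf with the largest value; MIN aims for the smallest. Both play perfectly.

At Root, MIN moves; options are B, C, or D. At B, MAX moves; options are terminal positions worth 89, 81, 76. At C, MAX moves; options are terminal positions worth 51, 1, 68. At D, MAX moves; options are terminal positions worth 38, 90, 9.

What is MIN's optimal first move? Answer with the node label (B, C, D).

B (MAX): max(89, 81, 76) = 89
C (MAX): max(51, 1, 68) = 68
D (MAX): max(38, 90, 9) = 90
Root (MIN): min(89, 68, 90) = 68
MIN picks the child with the lowest value: C (value 68).

C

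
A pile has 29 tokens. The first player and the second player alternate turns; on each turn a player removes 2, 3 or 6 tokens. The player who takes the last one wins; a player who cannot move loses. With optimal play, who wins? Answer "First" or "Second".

First

Positions where the player to move wins (W) vs loses (L):
i:   0  1  2  3  4  5  6  7  8  9 10 11 12 13 14 15 16 17 18 19 20 21 22 23 24 25 26 27 28 29
     L  L  W  W  W  L  W  W  W  L  L  W  W  W  L  W  W  W  L  L  W  W  W  L  W  W  W  L  L  W
Position 29 is W, so the first player wins.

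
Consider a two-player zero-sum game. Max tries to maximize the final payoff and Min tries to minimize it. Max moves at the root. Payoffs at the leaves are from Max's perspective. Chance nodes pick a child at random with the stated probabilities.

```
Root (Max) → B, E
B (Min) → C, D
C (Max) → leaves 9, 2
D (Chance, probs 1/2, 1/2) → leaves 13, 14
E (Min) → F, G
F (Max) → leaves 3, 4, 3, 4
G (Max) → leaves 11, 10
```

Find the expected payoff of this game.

9

C (Max): max(9, 2) = 9
D (Chance): 1/2·13 + 1/2·14 = 13.5
B (Min): min(9, 13.5) = 9
F (Max): max(3, 4, 3, 4) = 4
G (Max): max(11, 10) = 11
E (Min): min(4, 11) = 4
Root (Max): max(9, 4) = 9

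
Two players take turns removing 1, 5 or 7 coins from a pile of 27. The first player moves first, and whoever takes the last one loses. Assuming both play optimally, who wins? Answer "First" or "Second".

Compute winning (W) and losing (L) positions by backward induction:
i:   0  1  2  3  4  5  6  7  8  9 10 11 12 13 14 15 16 17 18 19 20 21 22 23 24 25 26 27
     W  L  W  L  W  L  W  L  W  L  W  L  W  L  W  L  W  L  W  L  W  L  W  L  W  L  W  L
Position 27 is L, so the second player wins.

Second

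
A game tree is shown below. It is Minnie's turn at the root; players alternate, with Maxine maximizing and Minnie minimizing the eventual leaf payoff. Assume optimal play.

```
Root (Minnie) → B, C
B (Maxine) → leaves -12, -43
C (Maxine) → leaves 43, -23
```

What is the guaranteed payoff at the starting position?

-12

B (Maxine): max(-12, -43) = -12
C (Maxine): max(43, -23) = 43
Root (Minnie): min(-12, 43) = -12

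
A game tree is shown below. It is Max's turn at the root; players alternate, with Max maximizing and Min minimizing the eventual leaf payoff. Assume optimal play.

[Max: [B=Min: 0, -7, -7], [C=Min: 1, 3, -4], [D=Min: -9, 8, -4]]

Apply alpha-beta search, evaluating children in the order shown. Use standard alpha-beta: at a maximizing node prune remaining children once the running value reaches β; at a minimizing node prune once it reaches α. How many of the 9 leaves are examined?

B [α=-∞,β=+∞]: v=-7
C [α=-7,β=+∞]: v=-4
D [α=-4,β=+∞]: v=-9 after child 1 ≤ α → α-cutoff, skip 2
Root [α=-∞,β=+∞]: v=-4
Leaves evaluated: 7 of 9.

7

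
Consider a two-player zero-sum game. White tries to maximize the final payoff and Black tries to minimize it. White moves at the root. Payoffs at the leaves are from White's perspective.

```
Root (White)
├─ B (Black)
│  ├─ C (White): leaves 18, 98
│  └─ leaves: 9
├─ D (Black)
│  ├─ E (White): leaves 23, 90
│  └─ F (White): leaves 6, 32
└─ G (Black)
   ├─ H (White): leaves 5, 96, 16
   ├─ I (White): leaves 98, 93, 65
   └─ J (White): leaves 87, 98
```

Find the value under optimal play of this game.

C (White): max(18, 98) = 98
B (Black): min(98, 9) = 9
E (White): max(23, 90) = 90
F (White): max(6, 32) = 32
D (Black): min(90, 32) = 32
H (White): max(5, 96, 16) = 96
I (White): max(98, 93, 65) = 98
J (White): max(87, 98) = 98
G (Black): min(96, 98, 98) = 96
Root (White): max(9, 32, 96) = 96

96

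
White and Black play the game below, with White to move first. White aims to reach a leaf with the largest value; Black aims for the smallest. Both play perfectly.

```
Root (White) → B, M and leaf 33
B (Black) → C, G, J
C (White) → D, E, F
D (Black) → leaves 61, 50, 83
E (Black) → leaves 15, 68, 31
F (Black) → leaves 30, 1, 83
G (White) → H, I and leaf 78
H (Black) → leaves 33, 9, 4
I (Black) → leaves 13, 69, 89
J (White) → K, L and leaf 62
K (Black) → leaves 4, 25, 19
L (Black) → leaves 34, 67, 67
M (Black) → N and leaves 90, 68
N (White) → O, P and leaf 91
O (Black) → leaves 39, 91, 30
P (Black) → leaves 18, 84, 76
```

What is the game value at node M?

68

O: min(39, 91, 30) = 30
P: min(18, 84, 76) = 18
N: max(30, 18, 91) = 91
M: min(91, 90, 68) = 68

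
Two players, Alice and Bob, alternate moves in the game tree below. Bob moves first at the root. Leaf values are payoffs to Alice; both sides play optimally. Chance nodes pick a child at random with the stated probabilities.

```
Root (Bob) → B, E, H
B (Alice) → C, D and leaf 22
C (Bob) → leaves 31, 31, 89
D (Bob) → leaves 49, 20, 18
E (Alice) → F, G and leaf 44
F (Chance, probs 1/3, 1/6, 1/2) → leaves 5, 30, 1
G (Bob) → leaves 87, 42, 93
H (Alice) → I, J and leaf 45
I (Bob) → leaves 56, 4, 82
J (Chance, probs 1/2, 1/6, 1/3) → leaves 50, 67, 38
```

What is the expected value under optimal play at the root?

31

C (Bob): min(31, 31, 89) = 31
D (Bob): min(49, 20, 18) = 18
B (Alice): max(31, 18, 22) = 31
F (Chance): 1/3·5 + 1/6·30 + 1/2·1 = 7.17
G (Bob): min(87, 42, 93) = 42
E (Alice): max(7.17, 42, 44) = 44
I (Bob): min(56, 4, 82) = 4
J (Chance): 1/2·50 + 1/6·67 + 1/3·38 = 48.83
H (Alice): max(4, 48.83, 45) = 48.83
Root (Bob): min(31, 44, 48.83) = 31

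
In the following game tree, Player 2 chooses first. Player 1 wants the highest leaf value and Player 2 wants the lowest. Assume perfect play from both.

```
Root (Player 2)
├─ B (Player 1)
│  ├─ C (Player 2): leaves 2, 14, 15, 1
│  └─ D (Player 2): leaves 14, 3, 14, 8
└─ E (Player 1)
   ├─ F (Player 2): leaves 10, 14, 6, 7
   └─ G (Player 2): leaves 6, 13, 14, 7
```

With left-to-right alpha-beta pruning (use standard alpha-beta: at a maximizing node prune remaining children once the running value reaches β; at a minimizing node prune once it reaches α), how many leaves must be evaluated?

C [α=-∞,β=+∞]: v=1
D [α=1,β=+∞]: v=3
B [α=-∞,β=+∞]: v=3
F [α=-∞,β=3]: v=6
E [α=-∞,β=3]: v=6 after child 1 ≥ β → β-cutoff, skip 1
Root [α=-∞,β=+∞]: v=3
Leaves evaluated: 12 of 16.

12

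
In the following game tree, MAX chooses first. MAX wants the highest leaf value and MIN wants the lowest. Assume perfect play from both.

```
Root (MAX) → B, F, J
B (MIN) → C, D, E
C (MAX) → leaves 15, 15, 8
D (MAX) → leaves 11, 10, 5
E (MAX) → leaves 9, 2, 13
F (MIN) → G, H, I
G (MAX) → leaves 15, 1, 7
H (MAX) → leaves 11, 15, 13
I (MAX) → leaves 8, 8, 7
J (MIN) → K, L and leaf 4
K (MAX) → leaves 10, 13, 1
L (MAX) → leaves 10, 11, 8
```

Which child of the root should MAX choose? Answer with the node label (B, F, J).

B

C (MAX): max(15, 15, 8) = 15
D (MAX): max(11, 10, 5) = 11
E (MAX): max(9, 2, 13) = 13
B (MIN): min(15, 11, 13) = 11
G (MAX): max(15, 1, 7) = 15
H (MAX): max(11, 15, 13) = 15
I (MAX): max(8, 8, 7) = 8
F (MIN): min(15, 15, 8) = 8
K (MAX): max(10, 13, 1) = 13
L (MAX): max(10, 11, 8) = 11
J (MIN): min(13, 11, 4) = 4
Root (MAX): max(11, 8, 4) = 11
MAX picks the child with the highest value: B (value 11).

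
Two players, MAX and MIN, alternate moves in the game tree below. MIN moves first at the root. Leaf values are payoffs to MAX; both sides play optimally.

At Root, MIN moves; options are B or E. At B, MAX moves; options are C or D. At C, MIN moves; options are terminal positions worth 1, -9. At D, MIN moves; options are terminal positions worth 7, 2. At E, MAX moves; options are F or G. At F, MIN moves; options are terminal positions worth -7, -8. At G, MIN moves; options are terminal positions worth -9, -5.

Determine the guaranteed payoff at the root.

C (MIN): min(1, -9) = -9
D (MIN): min(7, 2) = 2
B (MAX): max(-9, 2) = 2
F (MIN): min(-7, -8) = -8
G (MIN): min(-9, -5) = -9
E (MAX): max(-8, -9) = -8
Root (MIN): min(2, -8) = -8

-8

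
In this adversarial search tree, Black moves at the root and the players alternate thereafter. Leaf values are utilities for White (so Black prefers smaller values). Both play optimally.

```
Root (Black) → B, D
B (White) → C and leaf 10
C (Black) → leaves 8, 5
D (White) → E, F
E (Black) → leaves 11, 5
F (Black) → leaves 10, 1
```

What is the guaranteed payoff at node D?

E: min(11, 5) = 5
F: min(10, 1) = 1
D: max(5, 1) = 5

5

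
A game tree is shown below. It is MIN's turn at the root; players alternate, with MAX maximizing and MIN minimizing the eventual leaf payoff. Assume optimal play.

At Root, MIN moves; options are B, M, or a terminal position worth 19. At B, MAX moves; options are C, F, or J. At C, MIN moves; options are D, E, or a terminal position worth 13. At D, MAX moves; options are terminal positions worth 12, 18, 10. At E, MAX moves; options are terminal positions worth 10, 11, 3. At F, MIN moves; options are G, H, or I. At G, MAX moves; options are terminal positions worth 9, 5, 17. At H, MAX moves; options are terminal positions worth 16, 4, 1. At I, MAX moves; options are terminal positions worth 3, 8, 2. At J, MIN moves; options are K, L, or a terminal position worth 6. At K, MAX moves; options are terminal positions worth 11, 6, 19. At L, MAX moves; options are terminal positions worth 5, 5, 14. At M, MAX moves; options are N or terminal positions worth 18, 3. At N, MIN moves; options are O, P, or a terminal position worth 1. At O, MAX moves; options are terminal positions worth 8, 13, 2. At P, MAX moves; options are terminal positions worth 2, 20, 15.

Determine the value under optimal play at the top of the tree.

D (MAX): max(12, 18, 10) = 18
E (MAX): max(10, 11, 3) = 11
C (MIN): min(18, 11, 13) = 11
G (MAX): max(9, 5, 17) = 17
H (MAX): max(16, 4, 1) = 16
I (MAX): max(3, 8, 2) = 8
F (MIN): min(17, 16, 8) = 8
K (MAX): max(11, 6, 19) = 19
L (MAX): max(5, 5, 14) = 14
J (MIN): min(19, 14, 6) = 6
B (MAX): max(11, 8, 6) = 11
O (MAX): max(8, 13, 2) = 13
P (MAX): max(2, 20, 15) = 20
N (MIN): min(13, 20, 1) = 1
M (MAX): max(1, 18, 3) = 18
Root (MIN): min(11, 18, 19) = 11

11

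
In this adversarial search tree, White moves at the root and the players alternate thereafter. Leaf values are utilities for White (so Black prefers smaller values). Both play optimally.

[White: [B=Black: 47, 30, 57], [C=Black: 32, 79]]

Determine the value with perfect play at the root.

B (Black): min(47, 30, 57) = 30
C (Black): min(32, 79) = 32
Root (White): max(30, 32) = 32

32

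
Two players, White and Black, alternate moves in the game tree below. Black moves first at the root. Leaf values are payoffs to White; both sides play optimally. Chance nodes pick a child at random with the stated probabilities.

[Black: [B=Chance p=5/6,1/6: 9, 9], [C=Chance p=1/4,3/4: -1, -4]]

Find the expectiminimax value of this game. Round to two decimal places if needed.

B (Chance): 5/6·9 + 1/6·9 = 9
C (Chance): 1/4·-1 + 3/4·-4 = -3.25
Root (Black): min(9, -3.25) = -3.25

-3.25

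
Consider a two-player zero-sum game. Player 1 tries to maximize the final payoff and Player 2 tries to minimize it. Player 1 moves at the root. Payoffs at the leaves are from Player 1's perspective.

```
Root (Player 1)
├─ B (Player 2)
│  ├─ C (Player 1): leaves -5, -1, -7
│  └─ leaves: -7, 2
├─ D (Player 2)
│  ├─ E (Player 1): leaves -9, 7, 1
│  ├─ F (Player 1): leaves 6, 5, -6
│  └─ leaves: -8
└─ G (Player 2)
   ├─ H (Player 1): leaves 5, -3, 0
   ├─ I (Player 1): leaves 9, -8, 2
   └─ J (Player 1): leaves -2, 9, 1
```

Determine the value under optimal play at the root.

C (Player 1): max(-5, -1, -7) = -1
B (Player 2): min(-1, -7, 2) = -7
E (Player 1): max(-9, 7, 1) = 7
F (Player 1): max(6, 5, -6) = 6
D (Player 2): min(7, 6, -8) = -8
H (Player 1): max(5, -3, 0) = 5
I (Player 1): max(9, -8, 2) = 9
J (Player 1): max(-2, 9, 1) = 9
G (Player 2): min(5, 9, 9) = 5
Root (Player 1): max(-7, -8, 5) = 5

5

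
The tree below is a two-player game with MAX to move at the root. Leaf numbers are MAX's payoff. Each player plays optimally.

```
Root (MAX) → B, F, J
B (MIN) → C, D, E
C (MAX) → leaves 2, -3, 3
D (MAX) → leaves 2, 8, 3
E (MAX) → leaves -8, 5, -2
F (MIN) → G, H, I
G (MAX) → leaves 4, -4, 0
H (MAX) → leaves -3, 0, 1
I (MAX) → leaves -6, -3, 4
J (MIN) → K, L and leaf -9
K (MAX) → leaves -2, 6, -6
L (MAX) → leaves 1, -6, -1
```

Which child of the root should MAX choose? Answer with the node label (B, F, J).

C (MAX): max(2, -3, 3) = 3
D (MAX): max(2, 8, 3) = 8
E (MAX): max(-8, 5, -2) = 5
B (MIN): min(3, 8, 5) = 3
G (MAX): max(4, -4, 0) = 4
H (MAX): max(-3, 0, 1) = 1
I (MAX): max(-6, -3, 4) = 4
F (MIN): min(4, 1, 4) = 1
K (MAX): max(-2, 6, -6) = 6
L (MAX): max(1, -6, -1) = 1
J (MIN): min(6, 1, -9) = -9
Root (MAX): max(3, 1, -9) = 3
MAX picks the child with the highest value: B (value 3).

B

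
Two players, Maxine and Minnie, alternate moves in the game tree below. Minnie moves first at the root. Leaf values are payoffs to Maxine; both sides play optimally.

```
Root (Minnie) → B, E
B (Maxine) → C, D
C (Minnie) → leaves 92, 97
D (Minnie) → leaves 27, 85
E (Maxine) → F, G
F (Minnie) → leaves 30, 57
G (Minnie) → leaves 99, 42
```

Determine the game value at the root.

42

C (Minnie): min(92, 97) = 92
D (Minnie): min(27, 85) = 27
B (Maxine): max(92, 27) = 92
F (Minnie): min(30, 57) = 30
G (Minnie): min(99, 42) = 42
E (Maxine): max(30, 42) = 42
Root (Minnie): min(92, 42) = 42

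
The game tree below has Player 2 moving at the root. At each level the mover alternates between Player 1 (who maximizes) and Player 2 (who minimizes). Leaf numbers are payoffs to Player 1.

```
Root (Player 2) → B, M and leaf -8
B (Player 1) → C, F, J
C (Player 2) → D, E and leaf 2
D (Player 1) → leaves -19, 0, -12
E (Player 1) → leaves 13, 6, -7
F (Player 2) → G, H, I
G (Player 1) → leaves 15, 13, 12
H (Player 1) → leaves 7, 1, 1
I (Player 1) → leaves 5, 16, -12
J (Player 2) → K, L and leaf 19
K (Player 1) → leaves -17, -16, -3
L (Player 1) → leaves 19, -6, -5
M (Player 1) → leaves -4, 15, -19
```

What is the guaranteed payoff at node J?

K: max(-17, -16, -3) = -3
L: max(19, -6, -5) = 19
J: min(-3, 19, 19) = -3

-3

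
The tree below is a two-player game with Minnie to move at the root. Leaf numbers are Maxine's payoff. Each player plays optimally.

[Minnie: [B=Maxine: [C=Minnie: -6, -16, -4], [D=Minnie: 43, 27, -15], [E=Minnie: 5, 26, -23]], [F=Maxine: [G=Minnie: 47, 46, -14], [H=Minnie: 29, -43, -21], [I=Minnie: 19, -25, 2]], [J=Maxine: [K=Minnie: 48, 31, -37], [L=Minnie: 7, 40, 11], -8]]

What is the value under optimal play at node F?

G: min(47, 46, -14) = -14
H: min(29, -43, -21) = -43
I: min(19, -25, 2) = -25
F: max(-14, -43, -25) = -14

-14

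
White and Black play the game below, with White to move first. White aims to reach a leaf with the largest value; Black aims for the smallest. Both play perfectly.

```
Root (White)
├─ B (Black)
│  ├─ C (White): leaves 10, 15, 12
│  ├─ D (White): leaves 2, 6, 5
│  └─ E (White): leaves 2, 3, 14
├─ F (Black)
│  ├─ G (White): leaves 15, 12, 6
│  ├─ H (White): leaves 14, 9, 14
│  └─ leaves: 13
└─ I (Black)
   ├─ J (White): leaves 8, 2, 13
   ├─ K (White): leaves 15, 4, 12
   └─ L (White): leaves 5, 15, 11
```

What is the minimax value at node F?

13

G: max(15, 12, 6) = 15
H: max(14, 9, 14) = 14
F: min(15, 14, 13) = 13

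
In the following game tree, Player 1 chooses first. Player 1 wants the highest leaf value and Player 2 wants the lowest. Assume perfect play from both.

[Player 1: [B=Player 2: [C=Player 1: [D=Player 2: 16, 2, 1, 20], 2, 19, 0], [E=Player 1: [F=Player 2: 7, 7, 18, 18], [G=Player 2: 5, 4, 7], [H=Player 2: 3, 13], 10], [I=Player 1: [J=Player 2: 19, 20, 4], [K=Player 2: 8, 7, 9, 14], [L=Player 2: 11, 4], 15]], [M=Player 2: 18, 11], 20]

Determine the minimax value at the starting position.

D (Player 2): min(16, 2, 1, 20) = 1
C (Player 1): max(1, 2, 19, 0) = 19
F (Player 2): min(7, 7, 18, 18) = 7
G (Player 2): min(5, 4, 7) = 4
H (Player 2): min(3, 13) = 3
E (Player 1): max(7, 4, 3, 10) = 10
J (Player 2): min(19, 20, 4) = 4
K (Player 2): min(8, 7, 9, 14) = 7
L (Player 2): min(11, 4) = 4
I (Player 1): max(4, 7, 4, 15) = 15
B (Player 2): min(19, 10, 15) = 10
M (Player 2): min(18, 11) = 11
Root (Player 1): max(10, 11, 20) = 20

20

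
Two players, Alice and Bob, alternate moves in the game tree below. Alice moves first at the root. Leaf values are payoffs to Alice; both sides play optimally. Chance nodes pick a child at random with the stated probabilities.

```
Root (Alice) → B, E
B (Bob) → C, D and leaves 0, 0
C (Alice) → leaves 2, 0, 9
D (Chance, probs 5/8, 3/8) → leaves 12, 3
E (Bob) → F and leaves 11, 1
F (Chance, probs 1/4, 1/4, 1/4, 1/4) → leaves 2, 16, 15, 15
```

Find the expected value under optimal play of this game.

1

C (Alice): max(2, 0, 9) = 9
D (Chance): 5/8·12 + 3/8·3 = 8.62
B (Bob): min(9, 8.62, 0, 0) = 0
F (Chance): 1/4·2 + 1/4·16 + 1/4·15 + 1/4·15 = 12
E (Bob): min(12, 11, 1) = 1
Root (Alice): max(0, 1) = 1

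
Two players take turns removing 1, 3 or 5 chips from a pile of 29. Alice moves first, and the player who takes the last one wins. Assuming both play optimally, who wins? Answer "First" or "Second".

W/L table (W = player to move can force a win):
i:   0  1  2  3  4  5  6  7  8  9 10 11 12 13 14 15 16 17 18 19 20 21 22 23 24 25 26 27 28 29
     L  W  L  W  L  W  L  W  L  W  L  W  L  W  L  W  L  W  L  W  L  W  L  W  L  W  L  W  L  W
Position 29 is W, so the first player wins.

First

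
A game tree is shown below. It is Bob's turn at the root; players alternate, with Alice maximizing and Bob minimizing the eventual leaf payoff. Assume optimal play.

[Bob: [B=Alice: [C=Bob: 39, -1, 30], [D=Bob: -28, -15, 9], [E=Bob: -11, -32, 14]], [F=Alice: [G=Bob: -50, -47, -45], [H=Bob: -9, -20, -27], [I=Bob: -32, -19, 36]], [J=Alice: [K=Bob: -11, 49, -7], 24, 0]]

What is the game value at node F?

G: min(-50, -47, -45) = -50
H: min(-9, -20, -27) = -27
I: min(-32, -19, 36) = -32
F: max(-50, -27, -32) = -27

-27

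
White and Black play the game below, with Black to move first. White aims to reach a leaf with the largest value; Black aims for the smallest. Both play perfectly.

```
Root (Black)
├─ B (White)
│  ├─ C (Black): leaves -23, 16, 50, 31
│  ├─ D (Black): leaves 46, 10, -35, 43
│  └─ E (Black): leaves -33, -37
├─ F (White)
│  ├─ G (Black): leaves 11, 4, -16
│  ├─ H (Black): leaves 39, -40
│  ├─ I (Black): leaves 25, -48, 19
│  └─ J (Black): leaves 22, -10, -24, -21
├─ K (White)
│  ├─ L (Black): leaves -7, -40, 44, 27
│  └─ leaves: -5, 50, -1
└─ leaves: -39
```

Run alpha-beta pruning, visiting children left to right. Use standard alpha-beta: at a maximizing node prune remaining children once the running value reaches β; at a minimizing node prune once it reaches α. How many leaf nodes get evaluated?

17

C [α=-∞,β=+∞]: v=-23
D [α=-23,β=+∞]: v=-35 after child 3 ≤ α → α-cutoff, skip 1
E [α=-23,β=+∞]: v=-33 after child 1 ≤ α → α-cutoff, skip 1
B [α=-∞,β=+∞]: v=-23
G [α=-∞,β=-23]: v=-16
F [α=-∞,β=-23]: v=-16 after child 1 ≥ β → β-cutoff, skip 3
L [α=-∞,β=-23]: v=-40
K [α=-∞,β=-23]: v=-5 after child 2 ≥ β → β-cutoff, skip 2
Root [α=-∞,β=+∞]: v=-39
Leaves evaluated: 17 of 30.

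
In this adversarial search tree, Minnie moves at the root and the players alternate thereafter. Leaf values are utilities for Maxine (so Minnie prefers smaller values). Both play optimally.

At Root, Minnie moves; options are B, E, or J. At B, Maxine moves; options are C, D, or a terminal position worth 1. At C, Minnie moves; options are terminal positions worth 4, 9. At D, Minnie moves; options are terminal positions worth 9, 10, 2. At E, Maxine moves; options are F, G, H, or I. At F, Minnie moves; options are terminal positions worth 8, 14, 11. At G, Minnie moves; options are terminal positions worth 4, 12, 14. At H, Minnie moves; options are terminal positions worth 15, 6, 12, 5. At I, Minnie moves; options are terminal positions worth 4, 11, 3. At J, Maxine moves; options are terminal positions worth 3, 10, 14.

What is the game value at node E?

F: min(8, 14, 11) = 8
G: min(4, 12, 14) = 4
H: min(15, 6, 12, 5) = 5
I: min(4, 11, 3) = 3
E: max(8, 4, 5, 3) = 8

8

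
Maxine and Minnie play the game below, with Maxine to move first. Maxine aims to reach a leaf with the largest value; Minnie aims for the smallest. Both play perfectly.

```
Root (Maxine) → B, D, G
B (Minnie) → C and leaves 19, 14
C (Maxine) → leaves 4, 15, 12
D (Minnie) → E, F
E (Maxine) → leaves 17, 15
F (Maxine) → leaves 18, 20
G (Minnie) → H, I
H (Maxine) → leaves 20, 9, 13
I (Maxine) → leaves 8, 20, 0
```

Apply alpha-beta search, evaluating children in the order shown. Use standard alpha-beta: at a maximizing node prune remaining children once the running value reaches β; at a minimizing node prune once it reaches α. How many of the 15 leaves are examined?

C [α=-∞,β=+∞]: v=15
B [α=-∞,β=+∞]: v=14
E [α=14,β=+∞]: v=17
F [α=14,β=17]: v=18 after child 1 ≥ β → β-cutoff, skip 1
D [α=14,β=+∞]: v=17
H [α=17,β=+∞]: v=20
I [α=17,β=20]: v=20 after child 2 ≥ β → β-cutoff, skip 1
G [α=17,β=+∞]: v=20
Root [α=-∞,β=+∞]: v=20
Leaves evaluated: 13 of 15.

13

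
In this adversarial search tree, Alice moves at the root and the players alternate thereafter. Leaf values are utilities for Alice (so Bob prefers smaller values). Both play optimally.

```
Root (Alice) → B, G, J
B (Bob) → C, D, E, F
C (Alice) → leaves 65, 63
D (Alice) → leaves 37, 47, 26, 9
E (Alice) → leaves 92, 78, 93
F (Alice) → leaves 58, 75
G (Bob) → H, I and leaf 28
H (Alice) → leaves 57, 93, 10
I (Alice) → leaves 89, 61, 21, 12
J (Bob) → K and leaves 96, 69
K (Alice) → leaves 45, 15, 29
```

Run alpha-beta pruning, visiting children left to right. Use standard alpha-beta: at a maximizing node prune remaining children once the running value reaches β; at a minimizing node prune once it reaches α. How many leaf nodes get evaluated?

19

C [α=-∞,β=+∞]: v=65
D [α=-∞,β=65]: v=47
E [α=-∞,β=47]: v=92 after child 1 ≥ β → β-cutoff, skip 2
F [α=-∞,β=47]: v=58 after child 1 ≥ β → β-cutoff, skip 1
B [α=-∞,β=+∞]: v=47
H [α=47,β=+∞]: v=93
I [α=47,β=93]: v=89
G [α=47,β=+∞]: v=28
K [α=47,β=+∞]: v=45
J [α=47,β=+∞]: v=45 after child 1 ≤ α → α-cutoff, skip 2
Root [α=-∞,β=+∞]: v=47
Leaves evaluated: 19 of 24.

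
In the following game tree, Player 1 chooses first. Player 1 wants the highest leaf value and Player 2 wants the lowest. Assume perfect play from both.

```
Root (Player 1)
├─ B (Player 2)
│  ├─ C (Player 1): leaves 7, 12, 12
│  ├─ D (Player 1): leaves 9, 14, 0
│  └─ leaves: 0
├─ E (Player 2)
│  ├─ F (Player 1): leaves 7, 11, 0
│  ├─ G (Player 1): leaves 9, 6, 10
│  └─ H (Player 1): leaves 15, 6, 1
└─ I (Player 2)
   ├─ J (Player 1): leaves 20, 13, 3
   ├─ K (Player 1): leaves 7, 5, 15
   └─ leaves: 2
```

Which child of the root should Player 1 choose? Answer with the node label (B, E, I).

E

C (Player 1): max(7, 12, 12) = 12
D (Player 1): max(9, 14, 0) = 14
B (Player 2): min(12, 14, 0) = 0
F (Player 1): max(7, 11, 0) = 11
G (Player 1): max(9, 6, 10) = 10
H (Player 1): max(15, 6, 1) = 15
E (Player 2): min(11, 10, 15) = 10
J (Player 1): max(20, 13, 3) = 20
K (Player 1): max(7, 5, 15) = 15
I (Player 2): min(20, 15, 2) = 2
Root (Player 1): max(0, 10, 2) = 10
Player 1 picks the child with the highest value: E (value 10).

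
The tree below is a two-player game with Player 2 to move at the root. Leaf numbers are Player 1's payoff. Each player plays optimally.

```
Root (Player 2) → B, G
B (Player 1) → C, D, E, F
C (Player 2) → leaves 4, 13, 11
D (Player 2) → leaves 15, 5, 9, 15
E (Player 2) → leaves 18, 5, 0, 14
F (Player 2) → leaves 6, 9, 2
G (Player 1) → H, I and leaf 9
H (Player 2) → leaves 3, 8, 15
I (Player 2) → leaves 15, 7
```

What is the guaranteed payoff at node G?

9

H: min(3, 8, 15) = 3
I: min(15, 7) = 7
G: max(3, 7, 9) = 9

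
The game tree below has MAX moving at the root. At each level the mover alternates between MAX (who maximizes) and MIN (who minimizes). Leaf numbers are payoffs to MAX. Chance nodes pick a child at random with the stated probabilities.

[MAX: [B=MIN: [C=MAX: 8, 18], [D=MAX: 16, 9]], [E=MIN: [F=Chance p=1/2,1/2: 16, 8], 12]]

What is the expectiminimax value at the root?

C (MAX): max(8, 18) = 18
D (MAX): max(16, 9) = 16
B (MIN): min(18, 16) = 16
F (Chance): 1/2·16 + 1/2·8 = 12
E (MIN): min(12, 12) = 12
Root (MAX): max(16, 12) = 16

16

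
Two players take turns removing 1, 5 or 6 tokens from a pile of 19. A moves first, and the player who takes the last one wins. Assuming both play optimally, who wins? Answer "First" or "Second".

First

W/L table (W = player to move can force a win):
i:   0  1  2  3  4  5  6  7  8  9 10 11 12 13 14 15 16 17 18 19
     L  W  L  W  L  W  W  W  W  W  W  L  W  L  W  L  W  W  W  W
Position 19 is W, so the first player wins.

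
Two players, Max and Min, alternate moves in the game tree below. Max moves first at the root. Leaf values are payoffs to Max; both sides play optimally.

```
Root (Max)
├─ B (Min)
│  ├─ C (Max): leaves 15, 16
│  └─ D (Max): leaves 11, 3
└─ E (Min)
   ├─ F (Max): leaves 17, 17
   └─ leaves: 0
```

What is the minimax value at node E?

0

F: max(17, 17) = 17
E: min(17, 0) = 0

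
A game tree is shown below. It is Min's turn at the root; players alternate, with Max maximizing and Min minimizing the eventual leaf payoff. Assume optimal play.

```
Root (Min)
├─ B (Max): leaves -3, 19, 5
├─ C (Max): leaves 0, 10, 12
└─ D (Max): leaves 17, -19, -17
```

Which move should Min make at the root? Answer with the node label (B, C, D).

C

B (Max): max(-3, 19, 5) = 19
C (Max): max(0, 10, 12) = 12
D (Max): max(17, -19, -17) = 17
Root (Min): min(19, 12, 17) = 12
Min picks the child with the lowest value: C (value 12).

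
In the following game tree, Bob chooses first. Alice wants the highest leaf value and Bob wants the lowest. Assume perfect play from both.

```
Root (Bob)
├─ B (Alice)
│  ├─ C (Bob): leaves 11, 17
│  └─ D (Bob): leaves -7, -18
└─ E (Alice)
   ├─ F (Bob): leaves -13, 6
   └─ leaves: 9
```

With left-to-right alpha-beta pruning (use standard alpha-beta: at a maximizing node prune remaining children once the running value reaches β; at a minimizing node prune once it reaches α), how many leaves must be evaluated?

6

C [α=-∞,β=+∞]: v=11
D [α=11,β=+∞]: v=-7 after child 1 ≤ α → α-cutoff, skip 1
B [α=-∞,β=+∞]: v=11
F [α=-∞,β=11]: v=-13
E [α=-∞,β=11]: v=9
Root [α=-∞,β=+∞]: v=9
Leaves evaluated: 6 of 7.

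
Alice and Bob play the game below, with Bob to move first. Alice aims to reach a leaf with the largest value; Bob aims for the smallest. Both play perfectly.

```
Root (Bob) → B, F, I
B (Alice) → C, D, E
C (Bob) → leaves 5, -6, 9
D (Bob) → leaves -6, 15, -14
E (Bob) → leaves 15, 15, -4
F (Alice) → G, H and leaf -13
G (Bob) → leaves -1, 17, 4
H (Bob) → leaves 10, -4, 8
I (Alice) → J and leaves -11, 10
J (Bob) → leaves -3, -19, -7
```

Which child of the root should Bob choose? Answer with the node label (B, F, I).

C (Bob): min(5, -6, 9) = -6
D (Bob): min(-6, 15, -14) = -14
E (Bob): min(15, 15, -4) = -4
B (Alice): max(-6, -14, -4) = -4
G (Bob): min(-1, 17, 4) = -1
H (Bob): min(10, -4, 8) = -4
F (Alice): max(-1, -4, -13) = -1
J (Bob): min(-3, -19, -7) = -19
I (Alice): max(-19, -11, 10) = 10
Root (Bob): min(-4, -1, 10) = -4
Bob picks the child with the lowest value: B (value -4).

B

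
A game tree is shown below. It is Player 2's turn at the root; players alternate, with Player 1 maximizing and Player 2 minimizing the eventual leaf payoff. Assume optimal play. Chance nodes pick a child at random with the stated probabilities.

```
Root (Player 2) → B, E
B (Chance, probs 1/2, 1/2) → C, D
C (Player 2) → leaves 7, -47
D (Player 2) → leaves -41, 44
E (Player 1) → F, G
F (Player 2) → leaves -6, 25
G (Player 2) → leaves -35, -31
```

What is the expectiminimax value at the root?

C (Player 2): min(7, -47) = -47
D (Player 2): min(-41, 44) = -41
B (Chance): 1/2·-47 + 1/2·-41 = -44
F (Player 2): min(-6, 25) = -6
G (Player 2): min(-35, -31) = -35
E (Player 1): max(-6, -35) = -6
Root (Player 2): min(-44, -6) = -44

-44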